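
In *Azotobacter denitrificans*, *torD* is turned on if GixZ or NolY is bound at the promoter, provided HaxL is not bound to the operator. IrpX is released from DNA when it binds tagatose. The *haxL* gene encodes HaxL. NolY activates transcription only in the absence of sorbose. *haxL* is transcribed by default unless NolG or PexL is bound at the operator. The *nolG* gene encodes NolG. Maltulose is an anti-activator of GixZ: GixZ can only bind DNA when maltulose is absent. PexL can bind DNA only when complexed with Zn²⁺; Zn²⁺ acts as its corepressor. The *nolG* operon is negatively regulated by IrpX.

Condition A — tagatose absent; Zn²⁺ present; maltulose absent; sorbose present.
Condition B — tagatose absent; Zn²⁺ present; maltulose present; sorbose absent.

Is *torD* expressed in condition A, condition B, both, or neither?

both

Condition A:
Tagatose is absent, so IrpX is active.
With repressor IrpX bound, *nolG* is not transcribed.
So NolG is not produced.
Zn²⁺ is present, so PexL is active.
With repressor PexL bound, *haxL* is not transcribed.
So HaxL is not produced.
Maltulose is absent, so GixZ is active.
Sorbose is present, so NolY is inactive.
Activator GixZ is present, so *torD* is transcribed.
→ *torD* is ON in A.
Condition B:
Tagatose is absent, so IrpX is active.
With repressor IrpX bound, *nolG* is not transcribed.
So NolG is not produced.
Zn²⁺ is present, so PexL is active.
With repressor PexL bound, *haxL* is not transcribed.
So HaxL is not produced.
Maltulose is present, so GixZ is inactive.
Sorbose is absent, so NolY is active.
Activator NolY is present, so *torD* is transcribed.
→ *torD* is ON in B.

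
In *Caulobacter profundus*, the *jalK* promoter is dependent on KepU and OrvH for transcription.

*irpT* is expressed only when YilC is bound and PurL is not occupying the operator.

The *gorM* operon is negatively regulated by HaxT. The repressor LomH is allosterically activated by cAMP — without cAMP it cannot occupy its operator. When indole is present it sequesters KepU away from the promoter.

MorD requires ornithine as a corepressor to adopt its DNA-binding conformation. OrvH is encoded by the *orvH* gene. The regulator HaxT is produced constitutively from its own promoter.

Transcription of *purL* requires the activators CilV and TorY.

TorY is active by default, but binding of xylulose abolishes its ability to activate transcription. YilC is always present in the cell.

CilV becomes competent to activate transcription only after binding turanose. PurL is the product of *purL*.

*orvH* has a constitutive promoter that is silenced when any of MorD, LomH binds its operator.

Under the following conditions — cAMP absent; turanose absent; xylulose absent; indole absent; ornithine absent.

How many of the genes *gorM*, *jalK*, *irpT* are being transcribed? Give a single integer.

2

HaxT is produced constitutively and is active.
With repressor HaxT bound, *gorM* is not transcribed.
→ *gorM* is OFF.
Indole is absent, so KepU is active.
Ornithine is absent, so MorD is inactive.
cAMP is absent, so LomH is inactive.
With no repressor bound, *orvH* is transcribed.
So OrvH is produced and active.
No repressor is bound and KepU and OrvH are active, so *jalK* is transcribed.
→ *jalK* is ON.
Turanose is absent, so CilV is inactive.
Xylulose is absent, so TorY is active.
Required activator CilV is absent, so *purL* is not transcribed.
So PurL is not produced.
YilC is produced constitutively and is active.
No repressor is bound and YilC is active, so *irpT* is transcribed.
→ *irpT* is ON.
2 of the 3 genes are transcribed.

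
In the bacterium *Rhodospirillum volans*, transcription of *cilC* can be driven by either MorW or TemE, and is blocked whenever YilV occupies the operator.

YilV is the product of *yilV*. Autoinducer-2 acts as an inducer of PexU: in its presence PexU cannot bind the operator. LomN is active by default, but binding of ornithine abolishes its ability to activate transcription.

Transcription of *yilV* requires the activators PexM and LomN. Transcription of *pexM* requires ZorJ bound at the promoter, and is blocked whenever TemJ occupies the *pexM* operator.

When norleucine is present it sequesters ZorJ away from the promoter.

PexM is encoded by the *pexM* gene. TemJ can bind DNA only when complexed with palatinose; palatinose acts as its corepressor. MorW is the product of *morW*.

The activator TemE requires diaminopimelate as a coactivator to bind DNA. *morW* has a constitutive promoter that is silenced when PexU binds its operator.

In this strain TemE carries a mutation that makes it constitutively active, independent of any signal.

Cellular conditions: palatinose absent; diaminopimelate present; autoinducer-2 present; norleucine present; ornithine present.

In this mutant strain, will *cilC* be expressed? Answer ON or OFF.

Norleucine is present, so ZorJ is inactive.
Palatinose is absent, so TemJ is inactive.
Required activator ZorJ is absent, so *pexM* is not transcribed.
So PexM is not produced.
Ornithine is present, so LomN is inactive.
Required activator PexM is absent, so *yilV* is not transcribed.
So YilV is not produced.
Autoinducer-2 is present, so PexU is inactive.
With no repressor bound, *morW* is transcribed.
So MorW is produced and active.
TemE is constitutively active in this strain.
Activator MorW is present, so *cilC* is transcribed.

ON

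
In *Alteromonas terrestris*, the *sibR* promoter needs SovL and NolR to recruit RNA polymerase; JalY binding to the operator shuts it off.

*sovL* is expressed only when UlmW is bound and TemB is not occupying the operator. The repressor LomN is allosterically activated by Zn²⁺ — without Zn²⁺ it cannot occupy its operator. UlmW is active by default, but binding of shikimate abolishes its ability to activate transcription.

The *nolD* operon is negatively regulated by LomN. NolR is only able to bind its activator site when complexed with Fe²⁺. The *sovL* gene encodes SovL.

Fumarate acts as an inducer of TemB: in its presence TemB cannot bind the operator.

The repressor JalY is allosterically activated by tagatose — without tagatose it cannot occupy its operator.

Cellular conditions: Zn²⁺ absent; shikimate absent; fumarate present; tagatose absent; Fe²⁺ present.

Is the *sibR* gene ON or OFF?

ON

Tagatose is absent, so JalY is inactive.
Shikimate is absent, so UlmW is active.
Fumarate is present, so TemB is inactive.
No repressor is bound and UlmW is active, so *sovL* is transcribed.
So SovL is produced and active.
Fe²⁺ is present, so NolR is active.
No repressor is bound and SovL and NolR are active, so *sibR* is transcribed.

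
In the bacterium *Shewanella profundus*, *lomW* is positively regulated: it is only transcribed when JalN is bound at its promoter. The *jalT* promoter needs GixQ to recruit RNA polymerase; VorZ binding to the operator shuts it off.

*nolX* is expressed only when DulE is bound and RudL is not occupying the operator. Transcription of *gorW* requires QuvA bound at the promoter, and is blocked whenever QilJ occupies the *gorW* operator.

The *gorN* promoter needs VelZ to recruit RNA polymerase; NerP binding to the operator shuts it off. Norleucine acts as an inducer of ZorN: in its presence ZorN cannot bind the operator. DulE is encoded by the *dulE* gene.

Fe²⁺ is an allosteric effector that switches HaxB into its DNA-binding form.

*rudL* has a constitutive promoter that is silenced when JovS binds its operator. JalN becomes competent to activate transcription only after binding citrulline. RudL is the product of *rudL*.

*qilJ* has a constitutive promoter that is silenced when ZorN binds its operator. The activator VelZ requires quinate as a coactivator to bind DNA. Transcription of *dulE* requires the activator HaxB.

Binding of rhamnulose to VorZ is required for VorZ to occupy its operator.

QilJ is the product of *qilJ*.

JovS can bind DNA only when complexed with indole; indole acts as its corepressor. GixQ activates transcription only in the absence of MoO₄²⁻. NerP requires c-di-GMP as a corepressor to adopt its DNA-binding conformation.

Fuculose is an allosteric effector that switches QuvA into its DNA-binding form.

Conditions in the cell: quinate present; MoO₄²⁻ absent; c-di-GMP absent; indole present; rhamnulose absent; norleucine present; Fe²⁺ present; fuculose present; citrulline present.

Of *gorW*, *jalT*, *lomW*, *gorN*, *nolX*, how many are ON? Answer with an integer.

4

Norleucine is present, so ZorN is inactive.
With no repressor bound, *qilJ* is transcribed.
So QilJ is produced and active.
Fuculose is present, so QuvA is active.
With repressor QilJ bound, *gorW* is not transcribed.
→ *gorW* is OFF.
Rhamnulose is absent, so VorZ is inactive.
MoO₄²⁻ is absent, so GixQ is active.
No repressor is bound and GixQ is active, so *jalT* is transcribed.
→ *jalT* is ON.
Citrulline is present, so JalN is active.
No repressor is bound and JalN is active, so *lomW* is transcribed.
→ *lomW* is ON.
Quinate is present, so VelZ is active.
c-di-GMP is absent, so NerP is inactive.
No repressor is bound and VelZ is active, so *gorN* is transcribed.
→ *gorN* is ON.
Fe²⁺ is present, so HaxB is active.
No repressor is bound and HaxB is active, so *dulE* is transcribed.
So DulE is produced and active.
Indole is present, so JovS is active.
With repressor JovS bound, *rudL* is not transcribed.
So RudL is not produced.
No repressor is bound and DulE is active, so *nolX* is transcribed.
→ *nolX* is ON.
4 of the 5 genes are transcribed.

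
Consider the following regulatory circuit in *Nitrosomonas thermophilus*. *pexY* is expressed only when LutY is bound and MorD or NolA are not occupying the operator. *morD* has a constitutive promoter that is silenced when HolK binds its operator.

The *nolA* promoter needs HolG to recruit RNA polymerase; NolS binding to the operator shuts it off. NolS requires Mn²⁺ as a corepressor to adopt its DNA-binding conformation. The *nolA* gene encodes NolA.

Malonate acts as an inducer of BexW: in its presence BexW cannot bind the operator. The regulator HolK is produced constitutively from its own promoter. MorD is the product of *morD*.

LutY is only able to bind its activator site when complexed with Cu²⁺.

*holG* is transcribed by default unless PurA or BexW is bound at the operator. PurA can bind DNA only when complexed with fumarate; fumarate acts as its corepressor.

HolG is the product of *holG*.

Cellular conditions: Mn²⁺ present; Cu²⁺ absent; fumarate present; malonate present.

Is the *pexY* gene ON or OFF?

OFF

HolK is produced constitutively and is active.
With repressor HolK bound, *morD* is not transcribed.
So MorD is not produced.
Cu²⁺ is absent, so LutY is inactive.
Mn²⁺ is present, so NolS is active.
Fumarate is present, so PurA is active.
Malonate is present, so BexW is inactive.
With repressor PurA bound, *holG* is not transcribed.
So HolG is not produced.
With repressor NolS bound, *nolA* is not transcribed.
So NolA is not produced.
Required activator LutY is absent, so *pexY* is not transcribed.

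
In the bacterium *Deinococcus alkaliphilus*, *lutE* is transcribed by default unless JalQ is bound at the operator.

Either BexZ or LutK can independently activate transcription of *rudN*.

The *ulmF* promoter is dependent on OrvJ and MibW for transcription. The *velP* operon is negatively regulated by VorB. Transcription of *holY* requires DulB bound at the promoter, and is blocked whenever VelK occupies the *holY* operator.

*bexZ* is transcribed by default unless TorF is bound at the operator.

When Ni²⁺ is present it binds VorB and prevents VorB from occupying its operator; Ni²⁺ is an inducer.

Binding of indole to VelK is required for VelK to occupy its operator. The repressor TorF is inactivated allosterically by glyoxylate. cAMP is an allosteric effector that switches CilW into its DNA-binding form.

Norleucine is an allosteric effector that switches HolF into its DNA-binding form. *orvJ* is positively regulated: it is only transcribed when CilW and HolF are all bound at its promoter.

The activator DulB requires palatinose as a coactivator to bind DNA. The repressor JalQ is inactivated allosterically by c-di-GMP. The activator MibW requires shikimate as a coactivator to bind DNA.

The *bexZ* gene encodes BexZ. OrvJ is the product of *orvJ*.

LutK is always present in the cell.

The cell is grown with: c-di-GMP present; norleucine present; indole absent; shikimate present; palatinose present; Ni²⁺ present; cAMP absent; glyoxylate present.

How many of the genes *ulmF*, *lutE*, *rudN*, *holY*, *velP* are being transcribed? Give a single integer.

4

cAMP is absent, so CilW is inactive.
Norleucine is present, so HolF is active.
Required activator CilW is absent, so *orvJ* is not transcribed.
So OrvJ is not produced.
Shikimate is present, so MibW is active.
Required activator OrvJ is absent, so *ulmF* is not transcribed.
→ *ulmF* is OFF.
c-di-GMP is present, so JalQ is inactive.
With no repressor bound, *lutE* is transcribed.
→ *lutE* is ON.
Glyoxylate is present, so TorF is inactive.
With no repressor bound, *bexZ* is transcribed.
So BexZ is produced and active.
LutK is produced constitutively and is active.
Activator BexZ is present, so *rudN* is transcribed.
→ *rudN* is ON.
Palatinose is present, so DulB is active.
Indole is absent, so VelK is inactive.
No repressor is bound and DulB is active, so *holY* is transcribed.
→ *holY* is ON.
Ni²⁺ is present, so VorB is inactive.
With no repressor bound, *velP* is transcribed.
→ *velP* is ON.
4 of the 5 genes are transcribed.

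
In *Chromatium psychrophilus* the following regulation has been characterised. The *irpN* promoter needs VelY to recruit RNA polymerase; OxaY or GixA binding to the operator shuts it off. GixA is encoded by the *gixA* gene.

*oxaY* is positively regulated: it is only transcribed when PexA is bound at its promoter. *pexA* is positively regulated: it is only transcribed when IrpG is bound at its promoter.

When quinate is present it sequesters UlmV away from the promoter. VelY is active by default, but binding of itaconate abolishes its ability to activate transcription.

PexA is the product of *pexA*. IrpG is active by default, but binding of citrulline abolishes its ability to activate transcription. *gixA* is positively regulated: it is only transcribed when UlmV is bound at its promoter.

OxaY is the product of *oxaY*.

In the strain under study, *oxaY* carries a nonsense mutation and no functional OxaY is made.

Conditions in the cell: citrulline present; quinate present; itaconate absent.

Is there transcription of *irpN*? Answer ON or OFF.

ON

OxaY is non-functional in this strain, so it has no effect.
Quinate is present, so UlmV is inactive.
Required activator UlmV is absent, so *gixA* is not transcribed.
So GixA is not produced.
Itaconate is absent, so VelY is active.
No repressor is bound and VelY is active, so *irpN* is transcribed.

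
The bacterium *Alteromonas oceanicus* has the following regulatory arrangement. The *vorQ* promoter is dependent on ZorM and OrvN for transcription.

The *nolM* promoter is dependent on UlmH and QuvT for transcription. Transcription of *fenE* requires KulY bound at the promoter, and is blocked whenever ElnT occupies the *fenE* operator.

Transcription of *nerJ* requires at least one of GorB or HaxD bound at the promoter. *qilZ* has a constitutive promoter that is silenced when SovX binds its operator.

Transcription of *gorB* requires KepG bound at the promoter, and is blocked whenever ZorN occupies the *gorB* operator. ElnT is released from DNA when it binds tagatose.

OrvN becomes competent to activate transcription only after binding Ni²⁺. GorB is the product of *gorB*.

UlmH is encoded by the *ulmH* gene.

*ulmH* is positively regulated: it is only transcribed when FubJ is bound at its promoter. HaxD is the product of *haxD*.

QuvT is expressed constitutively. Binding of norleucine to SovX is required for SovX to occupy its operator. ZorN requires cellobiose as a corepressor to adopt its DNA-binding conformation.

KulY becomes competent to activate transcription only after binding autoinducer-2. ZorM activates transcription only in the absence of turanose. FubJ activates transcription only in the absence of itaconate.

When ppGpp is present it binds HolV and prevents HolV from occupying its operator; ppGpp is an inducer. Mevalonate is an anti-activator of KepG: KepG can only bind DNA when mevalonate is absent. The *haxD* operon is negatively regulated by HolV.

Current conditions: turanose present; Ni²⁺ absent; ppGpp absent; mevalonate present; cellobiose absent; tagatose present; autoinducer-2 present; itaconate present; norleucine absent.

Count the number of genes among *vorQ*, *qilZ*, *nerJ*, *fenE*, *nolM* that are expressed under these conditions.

2

Turanose is present, so ZorM is inactive.
Ni²⁺ is absent, so OrvN is inactive.
Required activator ZorM is absent, so *vorQ* is not transcribed.
→ *vorQ* is OFF.
Norleucine is absent, so SovX is inactive.
With no repressor bound, *qilZ* is transcribed.
→ *qilZ* is ON.
Cellobiose is absent, so ZorN is inactive.
Mevalonate is present, so KepG is inactive.
Required activator KepG is absent, so *gorB* is not transcribed.
So GorB is not produced.
ppGpp is absent, so HolV is active.
With repressor HolV bound, *haxD* is not transcribed.
So HaxD is not produced.
No activator is available at the *nerJ* promoter, so *nerJ* is not transcribed.
→ *nerJ* is OFF.
Autoinducer-2 is present, so KulY is active.
Tagatose is present, so ElnT is inactive.
No repressor is bound and KulY is active, so *fenE* is transcribed.
→ *fenE* is ON.
Itaconate is present, so FubJ is inactive.
Required activator FubJ is absent, so *ulmH* is not transcribed.
So UlmH is not produced.
QuvT is produced constitutively and is active.
Required activator UlmH is absent, so *nolM* is not transcribed.
→ *nolM* is OFF.
2 of the 5 genes are transcribed.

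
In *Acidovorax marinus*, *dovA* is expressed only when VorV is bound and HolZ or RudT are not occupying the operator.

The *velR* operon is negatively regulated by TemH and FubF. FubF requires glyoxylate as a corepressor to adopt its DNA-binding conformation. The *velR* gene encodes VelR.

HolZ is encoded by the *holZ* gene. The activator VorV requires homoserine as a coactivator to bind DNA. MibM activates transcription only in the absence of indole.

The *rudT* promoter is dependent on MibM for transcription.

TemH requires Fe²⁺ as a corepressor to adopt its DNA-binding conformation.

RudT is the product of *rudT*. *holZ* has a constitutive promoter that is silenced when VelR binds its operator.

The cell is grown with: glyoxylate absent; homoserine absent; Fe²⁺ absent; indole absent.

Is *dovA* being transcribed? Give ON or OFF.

Fe²⁺ is absent, so TemH is inactive.
Glyoxylate is absent, so FubF is inactive.
With no repressor bound, *velR* is transcribed.
So VelR is produced and active.
With repressor VelR bound, *holZ* is not transcribed.
So HolZ is not produced.
Homoserine is absent, so VorV is inactive.
Indole is absent, so MibM is active.
No repressor is bound and MibM is active, so *rudT* is transcribed.
So RudT is produced and active.
With repressor RudT bound, *dovA* is not transcribed.

OFF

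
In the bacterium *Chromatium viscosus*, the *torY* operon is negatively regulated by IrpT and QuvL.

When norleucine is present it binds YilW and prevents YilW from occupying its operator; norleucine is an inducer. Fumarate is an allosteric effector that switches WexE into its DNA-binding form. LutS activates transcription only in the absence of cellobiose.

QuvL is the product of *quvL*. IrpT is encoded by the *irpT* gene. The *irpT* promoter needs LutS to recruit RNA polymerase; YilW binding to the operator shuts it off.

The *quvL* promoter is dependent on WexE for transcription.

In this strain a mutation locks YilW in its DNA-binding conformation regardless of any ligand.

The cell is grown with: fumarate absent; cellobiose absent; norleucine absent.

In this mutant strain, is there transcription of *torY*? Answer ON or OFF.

ON

YilW is constitutively active in this strain.
Cellobiose is absent, so LutS is active.
With repressor YilW bound, *irpT* is not transcribed.
So IrpT is not produced.
Fumarate is absent, so WexE is inactive.
Required activator WexE is absent, so *quvL* is not transcribed.
So QuvL is not produced.
With no repressor bound, *torY* is transcribed.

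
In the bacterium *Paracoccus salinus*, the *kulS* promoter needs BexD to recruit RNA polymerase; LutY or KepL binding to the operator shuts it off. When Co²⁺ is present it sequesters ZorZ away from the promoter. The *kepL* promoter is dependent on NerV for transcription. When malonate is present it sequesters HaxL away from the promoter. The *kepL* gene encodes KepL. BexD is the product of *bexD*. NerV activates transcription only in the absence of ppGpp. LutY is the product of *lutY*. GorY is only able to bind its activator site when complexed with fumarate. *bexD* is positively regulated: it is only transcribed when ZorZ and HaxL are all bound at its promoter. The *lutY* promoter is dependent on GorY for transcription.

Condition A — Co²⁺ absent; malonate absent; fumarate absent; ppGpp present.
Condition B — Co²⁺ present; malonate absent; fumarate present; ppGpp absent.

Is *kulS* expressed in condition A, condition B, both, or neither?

Condition A:
Co²⁺ is absent, so ZorZ is active.
Malonate is absent, so HaxL is active.
No repressor is bound and ZorZ and HaxL are active, so *bexD* is transcribed.
So BexD is produced and active.
Fumarate is absent, so GorY is inactive.
Required activator GorY is absent, so *lutY* is not transcribed.
So LutY is not produced.
ppGpp is present, so NerV is inactive.
Required activator NerV is absent, so *kepL* is not transcribed.
So KepL is not produced.
No repressor is bound and BexD is active, so *kulS* is transcribed.
→ *kulS* is ON in A.
Condition B:
Co²⁺ is present, so ZorZ is inactive.
Malonate is absent, so HaxL is active.
Required activator ZorZ is absent, so *bexD* is not transcribed.
So BexD is not produced.
Fumarate is present, so GorY is active.
No repressor is bound and GorY is active, so *lutY* is transcribed.
So LutY is produced and active.
ppGpp is absent, so NerV is active.
No repressor is bound and NerV is active, so *kepL* is transcribed.
So KepL is produced and active.
With repressor LutY bound, *kulS* is not transcribed.
→ *kulS* is OFF in B.

A only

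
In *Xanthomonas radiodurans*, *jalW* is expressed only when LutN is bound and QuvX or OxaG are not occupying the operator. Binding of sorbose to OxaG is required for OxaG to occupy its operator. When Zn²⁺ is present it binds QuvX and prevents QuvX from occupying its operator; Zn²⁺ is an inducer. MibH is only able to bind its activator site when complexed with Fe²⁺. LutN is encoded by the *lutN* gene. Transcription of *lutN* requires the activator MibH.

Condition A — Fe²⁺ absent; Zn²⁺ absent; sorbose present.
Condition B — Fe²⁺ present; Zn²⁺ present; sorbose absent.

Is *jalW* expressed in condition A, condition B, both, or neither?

B only

Condition A:
Fe²⁺ is absent, so MibH is inactive.
Required activator MibH is absent, so *lutN* is not transcribed.
So LutN is not produced.
Zn²⁺ is absent, so QuvX is active.
Sorbose is present, so OxaG is active.
With repressor QuvX bound, *jalW* is not transcribed.
→ *jalW* is OFF in A.
Condition B:
Fe²⁺ is present, so MibH is active.
No repressor is bound and MibH is active, so *lutN* is transcribed.
So LutN is produced and active.
Zn²⁺ is present, so QuvX is inactive.
Sorbose is absent, so OxaG is inactive.
No repressor is bound and LutN is active, so *jalW* is transcribed.
→ *jalW* is ON in B.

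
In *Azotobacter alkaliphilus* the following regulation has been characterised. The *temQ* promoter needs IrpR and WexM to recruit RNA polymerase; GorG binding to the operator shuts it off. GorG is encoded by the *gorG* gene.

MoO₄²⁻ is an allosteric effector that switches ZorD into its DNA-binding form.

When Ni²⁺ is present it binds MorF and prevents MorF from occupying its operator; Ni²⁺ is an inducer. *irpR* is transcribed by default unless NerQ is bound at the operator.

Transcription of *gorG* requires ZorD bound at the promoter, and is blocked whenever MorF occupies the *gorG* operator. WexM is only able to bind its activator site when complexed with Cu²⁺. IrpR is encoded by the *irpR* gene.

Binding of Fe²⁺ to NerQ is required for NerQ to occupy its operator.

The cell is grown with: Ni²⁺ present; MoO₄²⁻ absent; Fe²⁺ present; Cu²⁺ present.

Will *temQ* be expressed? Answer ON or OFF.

OFF

Ni²⁺ is present, so MorF is inactive.
MoO₄²⁻ is absent, so ZorD is inactive.
Required activator ZorD is absent, so *gorG* is not transcribed.
So GorG is not produced.
Fe²⁺ is present, so NerQ is active.
With repressor NerQ bound, *irpR* is not transcribed.
So IrpR is not produced.
Cu²⁺ is present, so WexM is active.
Required activator IrpR is absent, so *temQ* is not transcribed.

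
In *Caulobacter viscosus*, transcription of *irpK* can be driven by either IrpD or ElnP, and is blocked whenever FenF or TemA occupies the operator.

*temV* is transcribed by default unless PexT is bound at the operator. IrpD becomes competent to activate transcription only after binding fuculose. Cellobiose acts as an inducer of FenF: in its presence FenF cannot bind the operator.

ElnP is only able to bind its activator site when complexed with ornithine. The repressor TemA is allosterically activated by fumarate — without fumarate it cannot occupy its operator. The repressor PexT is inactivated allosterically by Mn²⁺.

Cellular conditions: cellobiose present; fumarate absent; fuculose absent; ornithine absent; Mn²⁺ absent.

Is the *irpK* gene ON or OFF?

Fuculose is absent, so IrpD is inactive.
Cellobiose is present, so FenF is inactive.
Ornithine is absent, so ElnP is inactive.
Fumarate is absent, so TemA is inactive.
No activator is available at the *irpK* promoter, so *irpK* is not transcribed.

OFF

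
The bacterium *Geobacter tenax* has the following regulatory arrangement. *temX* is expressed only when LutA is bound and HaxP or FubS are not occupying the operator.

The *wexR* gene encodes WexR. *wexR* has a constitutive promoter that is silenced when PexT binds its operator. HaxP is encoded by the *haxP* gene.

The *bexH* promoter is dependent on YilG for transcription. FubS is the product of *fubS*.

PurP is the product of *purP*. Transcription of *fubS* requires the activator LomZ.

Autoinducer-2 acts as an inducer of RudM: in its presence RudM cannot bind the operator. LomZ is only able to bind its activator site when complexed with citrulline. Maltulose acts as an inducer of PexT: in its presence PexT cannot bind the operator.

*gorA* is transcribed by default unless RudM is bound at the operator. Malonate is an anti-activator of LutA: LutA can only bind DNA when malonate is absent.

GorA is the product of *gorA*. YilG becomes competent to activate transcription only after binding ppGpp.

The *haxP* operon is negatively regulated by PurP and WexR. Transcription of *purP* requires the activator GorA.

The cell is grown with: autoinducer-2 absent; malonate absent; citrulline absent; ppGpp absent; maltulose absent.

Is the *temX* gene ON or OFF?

OFF

Autoinducer-2 is absent, so RudM is active.
With repressor RudM bound, *gorA* is not transcribed.
So GorA is not produced.
Required activator GorA is absent, so *purP* is not transcribed.
So PurP is not produced.
Maltulose is absent, so PexT is active.
With repressor PexT bound, *wexR* is not transcribed.
So WexR is not produced.
With no repressor bound, *haxP* is transcribed.
So HaxP is produced and active.
Malonate is absent, so LutA is active.
Citrulline is absent, so LomZ is inactive.
Required activator LomZ is absent, so *fubS* is not transcribed.
So FubS is not produced.
With repressor HaxP bound, *temX* is not transcribed.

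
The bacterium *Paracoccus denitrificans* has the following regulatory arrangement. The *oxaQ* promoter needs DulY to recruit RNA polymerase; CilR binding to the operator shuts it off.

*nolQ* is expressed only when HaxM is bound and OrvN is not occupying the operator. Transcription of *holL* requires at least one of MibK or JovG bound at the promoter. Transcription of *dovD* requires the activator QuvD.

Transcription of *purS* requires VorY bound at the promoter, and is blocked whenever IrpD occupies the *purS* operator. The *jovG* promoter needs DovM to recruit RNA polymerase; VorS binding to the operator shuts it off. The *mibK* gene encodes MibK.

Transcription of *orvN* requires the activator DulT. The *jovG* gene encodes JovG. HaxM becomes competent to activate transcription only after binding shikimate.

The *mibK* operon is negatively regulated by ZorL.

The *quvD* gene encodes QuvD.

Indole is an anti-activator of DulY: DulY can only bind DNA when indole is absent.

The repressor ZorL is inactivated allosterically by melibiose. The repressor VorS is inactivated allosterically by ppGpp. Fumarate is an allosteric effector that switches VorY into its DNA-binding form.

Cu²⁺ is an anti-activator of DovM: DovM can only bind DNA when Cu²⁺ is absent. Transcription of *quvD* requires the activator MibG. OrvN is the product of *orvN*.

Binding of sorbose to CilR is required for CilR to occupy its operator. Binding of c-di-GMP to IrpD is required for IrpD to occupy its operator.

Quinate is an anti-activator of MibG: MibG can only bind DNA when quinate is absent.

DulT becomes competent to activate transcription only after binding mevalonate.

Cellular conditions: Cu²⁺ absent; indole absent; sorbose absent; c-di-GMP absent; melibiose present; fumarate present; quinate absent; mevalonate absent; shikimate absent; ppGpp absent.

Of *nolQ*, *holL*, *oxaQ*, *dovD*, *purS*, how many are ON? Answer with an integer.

4

Shikimate is absent, so HaxM is inactive.
Mevalonate is absent, so DulT is inactive.
Required activator DulT is absent, so *orvN* is not transcribed.
So OrvN is not produced.
Required activator HaxM is absent, so *nolQ* is not transcribed.
→ *nolQ* is OFF.
Melibiose is present, so ZorL is inactive.
With no repressor bound, *mibK* is transcribed.
So MibK is produced and active.
Cu²⁺ is absent, so DovM is active.
ppGpp is absent, so VorS is active.
With repressor VorS bound, *jovG* is not transcribed.
So JovG is not produced.
Activator MibK is present, so *holL* is transcribed.
→ *holL* is ON.
Sorbose is absent, so CilR is inactive.
Indole is absent, so DulY is active.
No repressor is bound and DulY is active, so *oxaQ* is transcribed.
→ *oxaQ* is ON.
Quinate is absent, so MibG is active.
No repressor is bound and MibG is active, so *quvD* is transcribed.
So QuvD is produced and active.
No repressor is bound and QuvD is active, so *dovD* is transcribed.
→ *dovD* is ON.
Fumarate is present, so VorY is active.
c-di-GMP is absent, so IrpD is inactive.
No repressor is bound and VorY is active, so *purS* is transcribed.
→ *purS* is ON.
4 of the 5 genes are transcribed.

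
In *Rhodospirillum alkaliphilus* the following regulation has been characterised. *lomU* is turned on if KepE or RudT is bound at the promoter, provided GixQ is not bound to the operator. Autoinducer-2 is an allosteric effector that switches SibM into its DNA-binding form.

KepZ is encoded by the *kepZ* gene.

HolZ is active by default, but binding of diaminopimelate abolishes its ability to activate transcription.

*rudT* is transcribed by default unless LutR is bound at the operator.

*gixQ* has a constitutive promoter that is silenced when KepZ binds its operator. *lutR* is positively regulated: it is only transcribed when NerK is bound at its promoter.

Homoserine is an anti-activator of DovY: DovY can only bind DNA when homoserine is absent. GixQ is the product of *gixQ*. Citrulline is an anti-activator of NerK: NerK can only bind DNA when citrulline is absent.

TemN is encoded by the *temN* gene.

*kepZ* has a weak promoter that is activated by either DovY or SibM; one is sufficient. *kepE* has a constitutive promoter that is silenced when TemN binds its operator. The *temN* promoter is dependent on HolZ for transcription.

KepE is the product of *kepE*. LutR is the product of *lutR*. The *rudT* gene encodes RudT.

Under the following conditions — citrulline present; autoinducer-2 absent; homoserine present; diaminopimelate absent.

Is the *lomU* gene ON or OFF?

OFF

Homoserine is present, so DovY is inactive.
Autoinducer-2 is absent, so SibM is inactive.
No activator is available at the *kepZ* promoter, so *kepZ* is not transcribed.
So KepZ is not produced.
With no repressor bound, *gixQ* is transcribed.
So GixQ is produced and active.
Diaminopimelate is absent, so HolZ is active.
No repressor is bound and HolZ is active, so *temN* is transcribed.
So TemN is produced and active.
With repressor TemN bound, *kepE* is not transcribed.
So KepE is not produced.
Citrulline is present, so NerK is inactive.
Required activator NerK is absent, so *lutR* is not transcribed.
So LutR is not produced.
With no repressor bound, *rudT* is transcribed.
So RudT is produced and active.
With repressor GixQ bound, *lomU* is not transcribed.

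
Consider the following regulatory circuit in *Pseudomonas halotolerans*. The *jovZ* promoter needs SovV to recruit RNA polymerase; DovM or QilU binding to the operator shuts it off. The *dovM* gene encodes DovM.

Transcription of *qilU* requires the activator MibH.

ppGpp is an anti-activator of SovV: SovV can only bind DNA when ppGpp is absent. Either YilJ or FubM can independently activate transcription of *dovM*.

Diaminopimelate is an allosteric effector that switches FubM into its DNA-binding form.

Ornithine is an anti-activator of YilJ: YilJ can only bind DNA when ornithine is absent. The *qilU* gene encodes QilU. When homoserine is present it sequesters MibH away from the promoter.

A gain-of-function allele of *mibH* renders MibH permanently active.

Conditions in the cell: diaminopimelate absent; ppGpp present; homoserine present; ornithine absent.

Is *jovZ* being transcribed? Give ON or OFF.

ppGpp is present, so SovV is inactive.
Ornithine is absent, so YilJ is active.
Diaminopimelate is absent, so FubM is inactive.
Activator YilJ is present, so *dovM* is transcribed.
So DovM is produced and active.
MibH is constitutively active in this strain.
No repressor is bound and MibH is active, so *qilU* is transcribed.
So QilU is produced and active.
With repressor DovM bound, *jovZ* is not transcribed.

OFF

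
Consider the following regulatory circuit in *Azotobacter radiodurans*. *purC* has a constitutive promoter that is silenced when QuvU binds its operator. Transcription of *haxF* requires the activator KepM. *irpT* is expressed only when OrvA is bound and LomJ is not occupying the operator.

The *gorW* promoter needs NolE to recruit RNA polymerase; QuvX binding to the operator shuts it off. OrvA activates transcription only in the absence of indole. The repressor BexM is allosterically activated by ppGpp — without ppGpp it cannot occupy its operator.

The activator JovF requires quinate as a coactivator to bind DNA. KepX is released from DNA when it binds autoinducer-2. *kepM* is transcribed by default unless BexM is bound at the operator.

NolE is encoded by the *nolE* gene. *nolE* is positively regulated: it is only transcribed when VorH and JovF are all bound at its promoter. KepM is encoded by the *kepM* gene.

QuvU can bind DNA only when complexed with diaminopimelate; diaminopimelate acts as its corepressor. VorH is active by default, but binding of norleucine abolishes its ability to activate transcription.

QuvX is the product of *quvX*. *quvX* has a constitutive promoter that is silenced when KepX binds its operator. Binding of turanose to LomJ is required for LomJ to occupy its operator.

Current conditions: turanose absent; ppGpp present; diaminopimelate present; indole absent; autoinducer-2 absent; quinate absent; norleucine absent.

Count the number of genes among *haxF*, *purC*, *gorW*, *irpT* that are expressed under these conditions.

ppGpp is present, so BexM is active.
With repressor BexM bound, *kepM* is not transcribed.
So KepM is not produced.
Required activator KepM is absent, so *haxF* is not transcribed.
→ *haxF* is OFF.
Diaminopimelate is present, so QuvU is active.
With repressor QuvU bound, *purC* is not transcribed.
→ *purC* is OFF.
Norleucine is absent, so VorH is active.
Quinate is absent, so JovF is inactive.
Required activator JovF is absent, so *nolE* is not transcribed.
So NolE is not produced.
Autoinducer-2 is absent, so KepX is active.
With repressor KepX bound, *quvX* is not transcribed.
So QuvX is not produced.
Required activator NolE is absent, so *gorW* is not transcribed.
→ *gorW* is OFF.
Indole is absent, so OrvA is active.
Turanose is absent, so LomJ is inactive.
No repressor is bound and OrvA is active, so *irpT* is transcribed.
→ *irpT* is ON.
1 of the 4 genes is transcribed.

1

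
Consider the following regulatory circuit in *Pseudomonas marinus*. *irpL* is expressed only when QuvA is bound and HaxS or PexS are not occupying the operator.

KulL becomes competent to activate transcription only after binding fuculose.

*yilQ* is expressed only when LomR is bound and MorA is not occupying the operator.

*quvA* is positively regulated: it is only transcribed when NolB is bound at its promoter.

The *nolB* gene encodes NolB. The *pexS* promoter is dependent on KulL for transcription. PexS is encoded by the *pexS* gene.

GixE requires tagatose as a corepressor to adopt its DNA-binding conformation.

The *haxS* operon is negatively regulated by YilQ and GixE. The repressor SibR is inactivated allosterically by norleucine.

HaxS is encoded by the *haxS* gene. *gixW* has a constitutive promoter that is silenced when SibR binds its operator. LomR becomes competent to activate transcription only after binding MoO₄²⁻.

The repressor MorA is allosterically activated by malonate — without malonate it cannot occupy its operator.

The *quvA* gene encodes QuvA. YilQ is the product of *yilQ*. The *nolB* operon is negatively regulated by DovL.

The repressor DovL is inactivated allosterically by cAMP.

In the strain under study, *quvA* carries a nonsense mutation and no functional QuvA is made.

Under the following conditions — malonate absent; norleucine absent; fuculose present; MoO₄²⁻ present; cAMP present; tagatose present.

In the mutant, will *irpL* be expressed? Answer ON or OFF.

OFF

Malonate is absent, so MorA is inactive.
MoO₄²⁻ is present, so LomR is active.
No repressor is bound and LomR is active, so *yilQ* is transcribed.
So YilQ is produced and active.
Tagatose is present, so GixE is active.
With repressor YilQ bound, *haxS* is not transcribed.
So HaxS is not produced.
Fuculose is present, so KulL is active.
No repressor is bound and KulL is active, so *pexS* is transcribed.
So PexS is produced and active.
QuvA is non-functional in this strain, so it has no effect.
With repressor PexS bound, *irpL* is not transcribed.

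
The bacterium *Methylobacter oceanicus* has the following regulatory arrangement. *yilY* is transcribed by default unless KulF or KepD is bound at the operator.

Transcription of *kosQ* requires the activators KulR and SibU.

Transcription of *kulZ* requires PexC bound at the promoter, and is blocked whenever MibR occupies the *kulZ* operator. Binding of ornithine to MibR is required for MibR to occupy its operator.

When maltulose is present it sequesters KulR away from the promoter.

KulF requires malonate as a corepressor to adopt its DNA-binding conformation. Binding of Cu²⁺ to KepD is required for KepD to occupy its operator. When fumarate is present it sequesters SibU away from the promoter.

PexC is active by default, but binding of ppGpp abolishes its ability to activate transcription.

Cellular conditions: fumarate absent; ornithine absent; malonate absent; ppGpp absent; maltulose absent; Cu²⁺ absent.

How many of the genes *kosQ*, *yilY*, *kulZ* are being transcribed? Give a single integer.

Maltulose is absent, so KulR is active.
Fumarate is absent, so SibU is active.
No repressor is bound and KulR and SibU are active, so *kosQ* is transcribed.
→ *kosQ* is ON.
Malonate is absent, so KulF is inactive.
Cu²⁺ is absent, so KepD is inactive.
With no repressor bound, *yilY* is transcribed.
→ *yilY* is ON.
Ornithine is absent, so MibR is inactive.
ppGpp is absent, so PexC is active.
No repressor is bound and PexC is active, so *kulZ* is transcribed.
→ *kulZ* is ON.
3 of the 3 genes are transcribed.

3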